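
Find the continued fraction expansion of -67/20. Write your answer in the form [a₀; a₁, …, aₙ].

Apply division with remainder until the remainder is 0:
-67 = -4·20 + 13, so a_0 = -4
20 = 1·13 + 7, so a_1 = 1
13 = 1·7 + 6, so a_2 = 1
7 = 1·6 + 1, so a_3 = 1
6 = 6·1 + 0, so a_4 = 6

[-4; 1, 1, 1, 6]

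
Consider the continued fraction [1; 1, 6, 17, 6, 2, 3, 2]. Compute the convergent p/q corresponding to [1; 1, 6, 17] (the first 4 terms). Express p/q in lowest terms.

223/120

Starting at the tail and folding back:
Start with 17.
6 + 1/(17/1) = 6 + 1/17 = 103/17
1 + 1/(103/17) = 1 + 17/103 = 120/103
1 + 1/(120/103) = 1 + 103/120 = 223/120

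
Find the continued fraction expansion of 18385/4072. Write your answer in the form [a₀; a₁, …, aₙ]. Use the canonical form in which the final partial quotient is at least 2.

18385 ÷ 4072 → quotient 4, remainder 2097
4072 ÷ 2097 → quotient 1, remainder 1975
2097 ÷ 1975 → quotient 1, remainder 122
1975 ÷ 122 → quotient 16, remainder 23
122 ÷ 23 → quotient 5, remainder 7
23 ÷ 7 → quotient 3, remainder 2
7 ÷ 2 → quotient 3, remainder 1
2 ÷ 1 → quotient 2, remainder 0

[4; 1, 1, 16, 5, 3, 3, 2]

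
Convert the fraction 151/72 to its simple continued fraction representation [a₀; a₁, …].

⌊151/72⌋ = 2, remainder 7
⌊72/7⌋ = 10, remainder 2
⌊7/2⌋ = 3, remainder 1
⌊2/1⌋ = 2, remainder 0

[2; 10, 3, 2]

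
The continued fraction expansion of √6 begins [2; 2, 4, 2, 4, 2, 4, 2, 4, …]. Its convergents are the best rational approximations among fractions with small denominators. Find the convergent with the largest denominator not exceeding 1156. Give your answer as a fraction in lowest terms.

a_0 = 2: 2/1  (≤ bound)
a_1 = 2: 5/2  (≤ bound)
a_2 = 4: 22/9  (≤ bound)
a_3 = 2: 49/20  (≤ bound)
a_4 = 4: 218/89  (≤ bound)
a_5 = 2: 485/198  (≤ bound)
a_6 = 4: 2158/881  (≤ bound)
a_7 = 2: 4801/1960  (> 1156, stop)

2158/881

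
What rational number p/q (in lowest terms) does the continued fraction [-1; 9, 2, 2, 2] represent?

a_0 = -1: -1/1
a_1 = 9: -8/9
a_2 = 2: -17/19
a_3 = 2: -42/47
a_4 = 2: -101/113

-101/113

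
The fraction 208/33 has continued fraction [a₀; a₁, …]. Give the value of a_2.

3

208 = 6·33 + 10, so a_0 = 6
33 = 3·10 + 3, so a_1 = 3
10 = 3·3 + 1, so a_2 = 3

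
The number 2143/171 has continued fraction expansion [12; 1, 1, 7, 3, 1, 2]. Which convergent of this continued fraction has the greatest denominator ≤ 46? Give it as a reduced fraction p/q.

188/15

a_0 = 12: 12/1  (≤ bound)
a_1 = 1: 13/1  (≤ bound)
a_2 = 1: 25/2  (≤ bound)
a_3 = 7: 188/15  (≤ bound)
a_4 = 3: 589/47  (> 46, stop)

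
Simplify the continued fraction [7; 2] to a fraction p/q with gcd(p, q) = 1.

Build up convergents one term at a time:
a_0 = 7: 7/1
a_1 = 2: 15/2

15/2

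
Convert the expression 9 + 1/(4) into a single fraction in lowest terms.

37/4

Start with 4.
9 + 1/(4/1) = 9 + 1/4 = 37/4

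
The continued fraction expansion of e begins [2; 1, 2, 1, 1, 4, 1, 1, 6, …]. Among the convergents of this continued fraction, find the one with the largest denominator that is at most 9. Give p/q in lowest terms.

19/7

a_0 = 2: 2/1  (≤ bound)
a_1 = 1: 3/1  (≤ bound)
a_2 = 2: 8/3  (≤ bound)
a_3 = 1: 11/4  (≤ bound)
a_4 = 1: 19/7  (≤ bound)
a_5 = 4: 87/32  (> 9, stop)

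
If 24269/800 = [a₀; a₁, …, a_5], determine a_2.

1

Repeatedly divide and take the remainder:
⌊24269/800⌋ = 30, remainder 269
⌊800/269⌋ = 2, remainder 262
⌊269/262⌋ = 1, remainder 7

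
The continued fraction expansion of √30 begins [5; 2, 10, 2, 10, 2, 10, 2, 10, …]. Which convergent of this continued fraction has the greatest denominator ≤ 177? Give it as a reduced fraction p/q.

241/44

List convergents until the denominator exceeds the bound:
a_0 = 5: 5/1  (≤ bound)
a_1 = 2: 11/2  (≤ bound)
a_2 = 10: 115/21  (≤ bound)
a_3 = 2: 241/44  (≤ bound)
a_4 = 10: 2525/461  (> 177, stop)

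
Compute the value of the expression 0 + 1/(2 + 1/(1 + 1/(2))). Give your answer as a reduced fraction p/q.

Collapse the nested fraction from the inside out:
Start with 2.
1 + 1/(2/1) = 1 + 1/2 = 3/2
2 + 1/(3/2) = 2 + 2/3 = 8/3
0 + 1/(8/3) = 0 + 3/8 = 3/8

3/8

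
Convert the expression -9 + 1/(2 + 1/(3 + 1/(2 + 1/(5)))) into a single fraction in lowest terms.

-745/87

a_0 = -9: -9/1
a_1 = 2: -17/2
a_2 = 3: -60/7
a_3 = 2: -137/16
a_4 = 5: -745/87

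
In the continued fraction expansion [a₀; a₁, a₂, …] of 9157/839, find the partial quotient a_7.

⌊9157/839⌋ = 10, remainder 767
⌊839/767⌋ = 1, remainder 72
⌊767/72⌋ = 10, remainder 47
⌊72/47⌋ = 1, remainder 25
⌊47/25⌋ = 1, remainder 22
⌊25/22⌋ = 1, remainder 3
⌊22/3⌋ = 7, remainder 1
⌊3/1⌋ = 3, remainder 0

3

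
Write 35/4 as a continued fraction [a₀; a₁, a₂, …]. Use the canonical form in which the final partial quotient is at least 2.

35 = 8·4 + 3, so a_0 = 8
4 = 1·3 + 1, so a_1 = 1
3 = 3·1 + 0, so a_2 = 3

[8; 1, 3]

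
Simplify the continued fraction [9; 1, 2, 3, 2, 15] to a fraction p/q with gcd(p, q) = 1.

Starting at the tail and folding back:
Start with 15.
2 + 1/(15/1) = 2 + 1/15 = 31/15
3 + 1/(31/15) = 3 + 15/31 = 108/31
2 + 1/(108/31) = 2 + 31/108 = 247/108
1 + 1/(247/108) = 1 + 108/247 = 355/247
9 + 1/(355/247) = 9 + 247/355 = 3442/355

3442/355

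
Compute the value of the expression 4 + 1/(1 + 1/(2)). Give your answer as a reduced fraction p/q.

Build up convergents one term at a time:
a_0 = 4: 4/1
a_1 = 1: 5/1
a_2 = 2: 14/3

14/3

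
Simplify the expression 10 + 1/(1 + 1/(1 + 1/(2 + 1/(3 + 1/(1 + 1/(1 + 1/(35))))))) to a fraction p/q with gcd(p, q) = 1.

14688/1387

a_0 = 10: 10/1
a_1 = 1: 11/1
a_2 = 1: 21/2
a_3 = 2: 53/5
a_4 = 3: 180/17
a_5 = 1: 233/22
a_6 = 1: 413/39
a_7 = 35: 14688/1387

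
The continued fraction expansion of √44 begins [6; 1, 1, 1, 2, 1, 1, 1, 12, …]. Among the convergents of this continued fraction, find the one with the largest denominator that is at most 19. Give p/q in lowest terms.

a_0 = 6: 6/1  (≤ bound)
a_1 = 1: 7/1  (≤ bound)
a_2 = 1: 13/2  (≤ bound)
a_3 = 1: 20/3  (≤ bound)
a_4 = 2: 53/8  (≤ bound)
a_5 = 1: 73/11  (≤ bound)
a_6 = 1: 126/19  (≤ bound)
a_7 = 1: 199/30  (> 19, stop)

126/19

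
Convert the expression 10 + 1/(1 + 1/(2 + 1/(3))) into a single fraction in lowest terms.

107/10

Start with 3.
2 + 1/(3/1) = 2 + 1/3 = 7/3
1 + 1/(7/3) = 1 + 3/7 = 10/7
10 + 1/(10/7) = 10 + 7/10 = 107/10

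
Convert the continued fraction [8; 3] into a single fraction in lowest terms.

25/3

a_0 = 8: 8/1
a_1 = 3: 25/3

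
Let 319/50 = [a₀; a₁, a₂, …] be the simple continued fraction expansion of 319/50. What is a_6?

2

Apply division with remainder until the remainder is 0:
⌊319/50⌋ = 6, remainder 19
⌊50/19⌋ = 2, remainder 12
⌊19/12⌋ = 1, remainder 7
⌊12/7⌋ = 1, remainder 5
⌊7/5⌋ = 1, remainder 2
⌊5/2⌋ = 2, remainder 1
⌊2/1⌋ = 2, remainder 0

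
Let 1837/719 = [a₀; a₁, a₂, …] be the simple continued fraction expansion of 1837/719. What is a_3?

4

Repeatedly divide and take the remainder:
⌊1837/719⌋ = 2, remainder 399
⌊719/399⌋ = 1, remainder 320
⌊399/320⌋ = 1, remainder 79
⌊320/79⌋ = 4, remainder 4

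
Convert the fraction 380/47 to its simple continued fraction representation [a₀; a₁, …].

[8; 11, 1, 3]

380 ÷ 47 → quotient 8, remainder 4
47 ÷ 4 → quotient 11, remainder 3
4 ÷ 3 → quotient 1, remainder 1
3 ÷ 1 → quotient 3, remainder 0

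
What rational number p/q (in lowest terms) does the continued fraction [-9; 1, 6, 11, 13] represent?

-8312/1021

a_0 = -9: -9/1
a_1 = 1: -8/1
a_2 = 6: -57/7
a_3 = 11: -635/78
a_4 = 13: -8312/1021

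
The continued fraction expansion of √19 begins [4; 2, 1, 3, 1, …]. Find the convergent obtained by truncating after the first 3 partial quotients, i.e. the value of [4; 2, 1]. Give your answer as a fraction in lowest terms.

13/3

a_0 = 4: 4/1
a_1 = 2: 9/2
a_2 = 1: 13/3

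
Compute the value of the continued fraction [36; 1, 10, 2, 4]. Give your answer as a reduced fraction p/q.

3802/103

a_0 = 36: 36/1
a_1 = 1: 37/1
a_2 = 10: 406/11
a_3 = 2: 849/23
a_4 = 4: 3802/103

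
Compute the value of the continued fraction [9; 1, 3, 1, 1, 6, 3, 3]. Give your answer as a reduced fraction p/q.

6034/617

a_0 = 9: 9/1
a_1 = 1: 10/1
a_2 = 3: 39/4
a_3 = 1: 49/5
a_4 = 1: 88/9
a_5 = 6: 577/59
a_6 = 3: 1819/186
a_7 = 3: 6034/617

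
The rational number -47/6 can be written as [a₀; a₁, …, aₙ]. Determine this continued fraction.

[-8; 6]

⌊-47/6⌋ = -8, remainder 1
⌊6/1⌋ = 6, remainder 0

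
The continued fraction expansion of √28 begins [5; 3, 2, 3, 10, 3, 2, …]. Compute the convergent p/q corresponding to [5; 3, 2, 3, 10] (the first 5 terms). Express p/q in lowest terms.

a_0 = 5: 5/1
a_1 = 3: 16/3
a_2 = 2: 37/7
a_3 = 3: 127/24
a_4 = 10: 1307/247

1307/247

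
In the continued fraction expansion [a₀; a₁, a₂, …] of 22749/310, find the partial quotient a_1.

Repeatedly divide and take the remainder:
⌊22749/310⌋ = 73, remainder 119
⌊310/119⌋ = 2, remainder 72

2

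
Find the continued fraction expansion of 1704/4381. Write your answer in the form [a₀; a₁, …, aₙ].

Repeatedly divide and take the remainder:
1704 = 0·4381 + 1704, so a_0 = 0
4381 = 2·1704 + 973, so a_1 = 2
1704 = 1·973 + 731, so a_2 = 1
973 = 1·731 + 242, so a_3 = 1
731 = 3·242 + 5, so a_4 = 3
242 = 48·5 + 2, so a_5 = 48
5 = 2·2 + 1, so a_6 = 2
2 = 2·1 + 0, so a_7 = 2

[0; 2, 1, 1, 3, 48, 2, 2]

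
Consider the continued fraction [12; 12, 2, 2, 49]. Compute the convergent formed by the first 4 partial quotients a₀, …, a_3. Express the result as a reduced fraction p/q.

749/62

a_0 = 12: 12/1
a_1 = 12: 145/12
a_2 = 2: 302/25
a_3 = 2: 749/62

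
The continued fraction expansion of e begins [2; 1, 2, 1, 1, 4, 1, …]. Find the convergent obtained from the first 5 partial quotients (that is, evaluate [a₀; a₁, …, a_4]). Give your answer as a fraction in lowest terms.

Use the convergent recurrence hₖ = aₖ·hₖ₋₁ + hₖ₋₂ (and likewise for the denominators kₖ):
a_0 = 2: 2/1
a_1 = 1: 3/1
a_2 = 2: 8/3
a_3 = 1: 11/4
a_4 = 1: 19/7

19/7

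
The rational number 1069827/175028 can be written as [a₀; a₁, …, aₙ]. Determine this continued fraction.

[6; 8, 1, 9, 3, 39, 3, 5]

Run the Euclidean algorithm, recording each quotient:
1069827 ÷ 175028 → quotient 6, remainder 19659
175028 ÷ 19659 → quotient 8, remainder 17756
19659 ÷ 17756 → quotient 1, remainder 1903
17756 ÷ 1903 → quotient 9, remainder 629
1903 ÷ 629 → quotient 3, remainder 16
629 ÷ 16 → quotient 39, remainder 5
16 ÷ 5 → quotient 3, remainder 1
5 ÷ 1 → quotient 5, remainder 0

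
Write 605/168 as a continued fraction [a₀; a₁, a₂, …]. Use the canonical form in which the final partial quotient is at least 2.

Apply division with remainder until the remainder is 0:
⌊605/168⌋ = 3, remainder 101
⌊168/101⌋ = 1, remainder 67
⌊101/67⌋ = 1, remainder 34
⌊67/34⌋ = 1, remainder 33
⌊34/33⌋ = 1, remainder 1
⌊33/1⌋ = 33, remainder 0

[3; 1, 1, 1, 1, 33]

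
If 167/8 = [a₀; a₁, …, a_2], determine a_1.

1

167 ÷ 8 → quotient 20, remainder 7
8 ÷ 7 → quotient 1, remainder 1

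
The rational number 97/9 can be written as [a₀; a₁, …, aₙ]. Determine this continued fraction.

[10; 1, 3, 2]

97 ÷ 9 → quotient 10, remainder 7
9 ÷ 7 → quotient 1, remainder 2
7 ÷ 2 → quotient 3, remainder 1
2 ÷ 1 → quotient 2, remainder 0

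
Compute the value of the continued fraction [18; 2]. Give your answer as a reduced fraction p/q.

a_0 = 18: 18/1
a_1 = 2: 37/2

37/2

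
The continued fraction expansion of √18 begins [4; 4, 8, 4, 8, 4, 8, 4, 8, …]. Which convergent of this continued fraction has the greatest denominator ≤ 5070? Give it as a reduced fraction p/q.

a_0 = 4: 4/1  (≤ bound)
a_1 = 4: 17/4  (≤ bound)
a_2 = 8: 140/33  (≤ bound)
a_3 = 4: 577/136  (≤ bound)
a_4 = 8: 4756/1121  (≤ bound)
a_5 = 4: 19601/4620  (≤ bound)
a_6 = 8: 161564/38081  (> 5070, stop)

19601/4620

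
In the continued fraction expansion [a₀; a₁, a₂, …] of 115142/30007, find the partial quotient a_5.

115142 ÷ 30007 → quotient 3, remainder 25121
30007 ÷ 25121 → quotient 1, remainder 4886
25121 ÷ 4886 → quotient 5, remainder 691
4886 ÷ 691 → quotient 7, remainder 49
691 ÷ 49 → quotient 14, remainder 5
49 ÷ 5 → quotient 9, remainder 4

9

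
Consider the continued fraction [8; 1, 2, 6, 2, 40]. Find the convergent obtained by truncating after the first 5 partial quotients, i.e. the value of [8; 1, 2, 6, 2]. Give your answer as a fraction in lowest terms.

356/41

a_0 = 8: 8/1
a_1 = 1: 9/1
a_2 = 2: 26/3
a_3 = 6: 165/19
a_4 = 2: 356/41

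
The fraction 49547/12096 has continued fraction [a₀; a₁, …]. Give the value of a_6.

Apply division with remainder until the remainder is 0:
49547 = 4·12096 + 1163, so a_0 = 4
12096 = 10·1163 + 466, so a_1 = 10
1163 = 2·466 + 231, so a_2 = 2
466 = 2·231 + 4, so a_3 = 2
231 = 57·4 + 3, so a_4 = 57
4 = 1·3 + 1, so a_5 = 1
3 = 3·1 + 0, so a_6 = 3

3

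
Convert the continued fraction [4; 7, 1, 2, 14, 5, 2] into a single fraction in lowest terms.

Start with 2.
5 + 1/(2/1) = 5 + 1/2 = 11/2
14 + 1/(11/2) = 14 + 2/11 = 156/11
2 + 1/(156/11) = 2 + 11/156 = 323/156
1 + 1/(323/156) = 1 + 156/323 = 479/323
7 + 1/(479/323) = 7 + 323/479 = 3676/479
4 + 1/(3676/479) = 4 + 479/3676 = 15183/3676

15183/3676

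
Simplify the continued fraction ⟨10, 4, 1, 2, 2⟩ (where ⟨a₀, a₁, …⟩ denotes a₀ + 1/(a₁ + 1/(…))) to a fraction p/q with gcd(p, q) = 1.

337/33

Start with 2.
2 + 1/(2/1) = 2 + 1/2 = 5/2
1 + 1/(5/2) = 1 + 2/5 = 7/5
4 + 1/(7/5) = 4 + 5/7 = 33/7
10 + 1/(33/7) = 10 + 7/33 = 337/33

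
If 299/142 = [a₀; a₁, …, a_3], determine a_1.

Repeatedly divide and take the remainder:
299 ÷ 142 → quotient 2, remainder 15
142 ÷ 15 → quotient 9, remainder 7

9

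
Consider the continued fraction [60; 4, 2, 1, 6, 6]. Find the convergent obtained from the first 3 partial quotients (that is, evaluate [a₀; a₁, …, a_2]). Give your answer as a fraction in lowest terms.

542/9

a_0 = 60: 60/1
a_1 = 4: 241/4
a_2 = 2: 542/9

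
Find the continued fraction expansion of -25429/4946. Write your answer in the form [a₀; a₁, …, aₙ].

⌊-25429/4946⌋ = -6, remainder 4247
⌊4946/4247⌋ = 1, remainder 699
⌊4247/699⌋ = 6, remainder 53
⌊699/53⌋ = 13, remainder 10
⌊53/10⌋ = 5, remainder 3
⌊10/3⌋ = 3, remainder 1
⌊3/1⌋ = 3, remainder 0

[-6; 1, 6, 13, 5, 3, 3]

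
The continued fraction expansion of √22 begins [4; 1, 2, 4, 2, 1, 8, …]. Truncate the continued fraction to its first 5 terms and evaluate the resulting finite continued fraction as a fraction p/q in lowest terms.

Work from the innermost term outward:
Start with 2.
4 + 1/(2/1) = 4 + 1/2 = 9/2
2 + 1/(9/2) = 2 + 2/9 = 20/9
1 + 1/(20/9) = 1 + 9/20 = 29/20
4 + 1/(29/20) = 4 + 20/29 = 136/29

136/29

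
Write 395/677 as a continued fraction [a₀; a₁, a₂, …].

Apply division with remainder until the remainder is 0:
⌊395/677⌋ = 0, remainder 395
⌊677/395⌋ = 1, remainder 282
⌊395/282⌋ = 1, remainder 113
⌊282/113⌋ = 2, remainder 56
⌊113/56⌋ = 2, remainder 1
⌊56/1⌋ = 56, remainder 0

[0; 1, 1, 2, 2, 56]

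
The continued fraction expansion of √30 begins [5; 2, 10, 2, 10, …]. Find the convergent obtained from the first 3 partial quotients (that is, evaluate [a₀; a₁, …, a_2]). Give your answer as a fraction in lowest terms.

115/21

Use the convergent recurrence hₖ = aₖ·hₖ₋₁ + hₖ₋₂ (and likewise for the denominators kₖ):
a_0 = 5: 5/1
a_1 = 2: 11/2
a_2 = 10: 115/21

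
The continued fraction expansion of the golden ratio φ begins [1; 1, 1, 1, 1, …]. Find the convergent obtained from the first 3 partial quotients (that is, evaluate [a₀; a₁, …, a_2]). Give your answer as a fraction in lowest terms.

3/2

Compute successive convergents:
a_0 = 1: 1/1
a_1 = 1: 2/1
a_2 = 1: 3/2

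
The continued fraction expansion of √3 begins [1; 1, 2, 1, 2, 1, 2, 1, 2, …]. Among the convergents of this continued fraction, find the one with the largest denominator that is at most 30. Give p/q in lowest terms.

a_0 = 1: 1/1  (≤ bound)
a_1 = 1: 2/1  (≤ bound)
a_2 = 2: 5/3  (≤ bound)
a_3 = 1: 7/4  (≤ bound)
a_4 = 2: 19/11  (≤ bound)
a_5 = 1: 26/15  (≤ bound)
a_6 = 2: 71/41  (> 30, stop)

26/15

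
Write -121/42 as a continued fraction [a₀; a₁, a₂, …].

[-3; 8, 2, 2]

Apply division with remainder until the remainder is 0:
⌊-121/42⌋ = -3, remainder 5
⌊42/5⌋ = 8, remainder 2
⌊5/2⌋ = 2, remainder 1
⌊2/1⌋ = 2, remainder 0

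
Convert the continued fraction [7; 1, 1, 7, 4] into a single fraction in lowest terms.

467/62

a_0 = 7: 7/1
a_1 = 1: 8/1
a_2 = 1: 15/2
a_3 = 7: 113/15
a_4 = 4: 467/62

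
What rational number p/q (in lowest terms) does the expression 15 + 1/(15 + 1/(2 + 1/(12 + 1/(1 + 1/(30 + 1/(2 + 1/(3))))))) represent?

Compute successive convergents:
a_0 = 15: 15/1
a_1 = 15: 226/15
a_2 = 2: 467/31
a_3 = 12: 5830/387
a_4 = 1: 6297/418
a_5 = 30: 194740/12927
a_6 = 2: 395777/26272
a_7 = 3: 1382071/91743

1382071/91743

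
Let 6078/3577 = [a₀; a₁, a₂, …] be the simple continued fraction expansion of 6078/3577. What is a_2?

2

⌊6078/3577⌋ = 1, remainder 2501
⌊3577/2501⌋ = 1, remainder 1076
⌊2501/1076⌋ = 2, remainder 349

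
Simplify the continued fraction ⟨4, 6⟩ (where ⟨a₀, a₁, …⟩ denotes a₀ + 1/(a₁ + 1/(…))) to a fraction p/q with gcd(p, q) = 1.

25/6

Start with 6.
4 + 1/(6/1) = 4 + 1/6 = 25/6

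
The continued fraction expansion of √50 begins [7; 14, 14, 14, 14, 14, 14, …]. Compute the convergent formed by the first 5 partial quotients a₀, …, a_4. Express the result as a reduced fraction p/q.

Start with 14.
14 + 1/(14/1) = 14 + 1/14 = 197/14
14 + 1/(197/14) = 14 + 14/197 = 2772/197
14 + 1/(2772/197) = 14 + 197/2772 = 39005/2772
7 + 1/(39005/2772) = 7 + 2772/39005 = 275807/39005

275807/39005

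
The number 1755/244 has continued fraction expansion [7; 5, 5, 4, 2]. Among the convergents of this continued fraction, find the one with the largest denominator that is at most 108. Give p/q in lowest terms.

a_0 = 7: 7/1  (≤ bound)
a_1 = 5: 36/5  (≤ bound)
a_2 = 5: 187/26  (≤ bound)
a_3 = 4: 784/109  (> 108, stop)

187/26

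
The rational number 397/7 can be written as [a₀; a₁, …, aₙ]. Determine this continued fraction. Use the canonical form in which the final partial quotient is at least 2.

[56; 1, 2, 2]

397 ÷ 7 → quotient 56, remainder 5
7 ÷ 5 → quotient 1, remainder 2
5 ÷ 2 → quotient 2, remainder 1
2 ÷ 1 → quotient 2, remainder 0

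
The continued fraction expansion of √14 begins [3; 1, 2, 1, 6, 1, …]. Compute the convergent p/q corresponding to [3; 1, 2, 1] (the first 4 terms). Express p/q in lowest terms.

15/4

a_0 = 3: 3/1
a_1 = 1: 4/1
a_2 = 2: 11/3
a_3 = 1: 15/4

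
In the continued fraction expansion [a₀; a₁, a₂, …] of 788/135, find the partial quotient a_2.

5

788 ÷ 135 → quotient 5, remainder 113
135 ÷ 113 → quotient 1, remainder 22
113 ÷ 22 → quotient 5, remainder 3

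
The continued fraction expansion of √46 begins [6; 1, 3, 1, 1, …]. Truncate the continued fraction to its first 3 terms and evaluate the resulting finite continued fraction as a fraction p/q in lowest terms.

Start with 3.
1 + 1/(3/1) = 1 + 1/3 = 4/3
6 + 1/(4/3) = 6 + 3/4 = 27/4

27/4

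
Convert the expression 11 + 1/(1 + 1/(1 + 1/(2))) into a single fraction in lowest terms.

a_0 = 11: 11/1
a_1 = 1: 12/1
a_2 = 1: 23/2
a_3 = 2: 58/5

58/5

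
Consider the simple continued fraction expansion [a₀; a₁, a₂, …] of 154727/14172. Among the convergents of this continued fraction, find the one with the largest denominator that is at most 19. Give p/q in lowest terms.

131/12

a_0 = 10: 10/1  (≤ bound)
a_1 = 1: 11/1  (≤ bound)
a_2 = 11: 131/12  (≤ bound)
a_3 = 6: 797/73  (> 19, stop)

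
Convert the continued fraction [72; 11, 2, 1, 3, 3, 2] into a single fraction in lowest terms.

Start with 2.
3 + 1/(2/1) = 3 + 1/2 = 7/2
3 + 1/(7/2) = 3 + 2/7 = 23/7
1 + 1/(23/7) = 1 + 7/23 = 30/23
2 + 1/(30/23) = 2 + 23/30 = 83/30
11 + 1/(83/30) = 11 + 30/83 = 943/83
72 + 1/(943/83) = 72 + 83/943 = 67979/943

67979/943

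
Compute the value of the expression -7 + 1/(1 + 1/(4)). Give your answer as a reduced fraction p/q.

Use the convergent recurrence hₖ = aₖ·hₖ₋₁ + hₖ₋₂ (and likewise for the denominators kₖ):
a_0 = -7: -7/1
a_1 = 1: -6/1
a_2 = 4: -31/5

-31/5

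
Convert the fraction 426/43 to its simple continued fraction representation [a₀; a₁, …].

[9; 1, 9, 1, 3]

426 = 9·43 + 39, so a_0 = 9
43 = 1·39 + 4, so a_1 = 1
39 = 9·4 + 3, so a_2 = 9
4 = 1·3 + 1, so a_3 = 1
3 = 3·1 + 0, so a_4 = 3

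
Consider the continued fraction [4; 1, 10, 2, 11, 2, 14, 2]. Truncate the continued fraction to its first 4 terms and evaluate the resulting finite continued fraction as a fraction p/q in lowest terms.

Start with 2.
10 + 1/(2/1) = 10 + 1/2 = 21/2
1 + 1/(21/2) = 1 + 2/21 = 23/21
4 + 1/(23/21) = 4 + 21/23 = 113/23

113/23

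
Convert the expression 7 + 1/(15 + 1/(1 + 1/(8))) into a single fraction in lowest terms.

Build up convergents one term at a time:
a_0 = 7: 7/1
a_1 = 15: 106/15
a_2 = 1: 113/16
a_3 = 8: 1010/143

1010/143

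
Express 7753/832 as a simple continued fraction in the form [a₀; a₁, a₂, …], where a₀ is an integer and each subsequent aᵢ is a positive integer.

[9; 3, 7, 6, 6]

Apply division with remainder until the remainder is 0:
⌊7753/832⌋ = 9, remainder 265
⌊832/265⌋ = 3, remainder 37
⌊265/37⌋ = 7, remainder 6
⌊37/6⌋ = 6, remainder 1
⌊6/1⌋ = 6, remainder 0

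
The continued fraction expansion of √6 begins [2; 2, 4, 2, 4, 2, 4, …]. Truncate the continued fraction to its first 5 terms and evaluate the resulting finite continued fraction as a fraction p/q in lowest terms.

Work from the innermost term outward:
Start with 4.
2 + 1/(4/1) = 2 + 1/4 = 9/4
4 + 1/(9/4) = 4 + 4/9 = 40/9
2 + 1/(40/9) = 2 + 9/40 = 89/40
2 + 1/(89/40) = 2 + 40/89 = 218/89

218/89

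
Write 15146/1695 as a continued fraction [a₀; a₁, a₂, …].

[8; 1, 14, 1, 1, 4, 2, 5]

15146 ÷ 1695 → quotient 8, remainder 1586
1695 ÷ 1586 → quotient 1, remainder 109
1586 ÷ 109 → quotient 14, remainder 60
109 ÷ 60 → quotient 1, remainder 49
60 ÷ 49 → quotient 1, remainder 11
49 ÷ 11 → quotient 4, remainder 5
11 ÷ 5 → quotient 2, remainder 1
5 ÷ 1 → quotient 5, remainder 0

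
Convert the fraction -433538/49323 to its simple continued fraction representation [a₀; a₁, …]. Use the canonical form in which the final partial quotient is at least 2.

[-9; 4, 1, 3, 8, 1, 39, 7]

Repeatedly divide and take the remainder:
⌊-433538/49323⌋ = -9, remainder 10369
⌊49323/10369⌋ = 4, remainder 7847
⌊10369/7847⌋ = 1, remainder 2522
⌊7847/2522⌋ = 3, remainder 281
⌊2522/281⌋ = 8, remainder 274
⌊281/274⌋ = 1, remainder 7
⌊274/7⌋ = 39, remainder 1
⌊7/1⌋ = 7, remainder 0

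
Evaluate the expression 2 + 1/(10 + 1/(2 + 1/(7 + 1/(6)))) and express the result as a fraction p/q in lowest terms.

2018/963

Start with 6.
7 + 1/(6/1) = 7 + 1/6 = 43/6
2 + 1/(43/6) = 2 + 6/43 = 92/43
10 + 1/(92/43) = 10 + 43/92 = 963/92
2 + 1/(963/92) = 2 + 92/963 = 2018/963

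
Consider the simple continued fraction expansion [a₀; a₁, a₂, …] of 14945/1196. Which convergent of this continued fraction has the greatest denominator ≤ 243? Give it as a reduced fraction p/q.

a_0 = 12: 12/1  (≤ bound)
a_1 = 2: 25/2  (≤ bound)
a_2 = 59: 1487/119  (≤ bound)
a_3 = 3: 4486/359  (> 243, stop)

1487/119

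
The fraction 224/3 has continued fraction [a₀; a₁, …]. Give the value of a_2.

2

⌊224/3⌋ = 74, remainder 2
⌊3/2⌋ = 1, remainder 1
⌊2/1⌋ = 2, remainder 0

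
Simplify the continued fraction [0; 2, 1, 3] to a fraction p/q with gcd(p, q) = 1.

4/11

a_0 = 0: 0/1
a_1 = 2: 1/2
a_2 = 1: 1/3
a_3 = 3: 4/11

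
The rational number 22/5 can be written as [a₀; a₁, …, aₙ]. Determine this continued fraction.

[4; 2, 2]

⌊22/5⌋ = 4, remainder 2
⌊5/2⌋ = 2, remainder 1
⌊2/1⌋ = 2, remainder 0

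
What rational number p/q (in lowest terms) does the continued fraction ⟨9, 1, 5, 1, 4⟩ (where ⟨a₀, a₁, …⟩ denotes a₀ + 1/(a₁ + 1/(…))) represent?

335/34

a_0 = 9: 9/1
a_1 = 1: 10/1
a_2 = 5: 59/6
a_3 = 1: 69/7
a_4 = 4: 335/34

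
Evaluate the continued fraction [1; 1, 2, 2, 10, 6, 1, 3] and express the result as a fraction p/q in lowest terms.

3423/1999

Start with 3.
1 + 1/(3/1) = 1 + 1/3 = 4/3
6 + 1/(4/3) = 6 + 3/4 = 27/4
10 + 1/(27/4) = 10 + 4/27 = 274/27
2 + 1/(274/27) = 2 + 27/274 = 575/274
2 + 1/(575/274) = 2 + 274/575 = 1424/575
1 + 1/(1424/575) = 1 + 575/1424 = 1999/1424
1 + 1/(1999/1424) = 1 + 1424/1999 = 3423/1999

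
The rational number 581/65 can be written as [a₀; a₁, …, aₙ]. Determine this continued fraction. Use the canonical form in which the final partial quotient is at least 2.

[8; 1, 15, 4]

Apply division with remainder until the remainder is 0:
⌊581/65⌋ = 8, remainder 61
⌊65/61⌋ = 1, remainder 4
⌊61/4⌋ = 15, remainder 1
⌊4/1⌋ = 4, remainder 0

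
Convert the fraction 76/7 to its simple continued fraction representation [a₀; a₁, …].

76 = 10·7 + 6, so a_0 = 10
7 = 1·6 + 1, so a_1 = 1
6 = 6·1 + 0, so a_2 = 6

[10; 1, 6]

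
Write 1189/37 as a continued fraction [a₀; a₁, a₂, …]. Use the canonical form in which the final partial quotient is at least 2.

[32; 7, 2, 2]

1189 ÷ 37 → quotient 32, remainder 5
37 ÷ 5 → quotient 7, remainder 2
5 ÷ 2 → quotient 2, remainder 1
2 ÷ 1 → quotient 2, remainder 0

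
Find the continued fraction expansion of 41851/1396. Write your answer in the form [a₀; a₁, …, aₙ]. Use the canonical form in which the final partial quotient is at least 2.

[29; 1, 47, 7, 4]

41851 = 29·1396 + 1367, so a_0 = 29
1396 = 1·1367 + 29, so a_1 = 1
1367 = 47·29 + 4, so a_2 = 47
29 = 7·4 + 1, so a_3 = 7
4 = 4·1 + 0, so a_4 = 4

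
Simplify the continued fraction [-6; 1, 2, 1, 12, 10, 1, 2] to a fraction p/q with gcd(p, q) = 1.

-8639/1644

Start with 2.
1 + 1/(2/1) = 1 + 1/2 = 3/2
10 + 1/(3/2) = 10 + 2/3 = 32/3
12 + 1/(32/3) = 12 + 3/32 = 387/32
1 + 1/(387/32) = 1 + 32/387 = 419/387
2 + 1/(419/387) = 2 + 387/419 = 1225/419
1 + 1/(1225/419) = 1 + 419/1225 = 1644/1225
-6 + 1/(1644/1225) = -6 + 1225/1644 = -8639/1644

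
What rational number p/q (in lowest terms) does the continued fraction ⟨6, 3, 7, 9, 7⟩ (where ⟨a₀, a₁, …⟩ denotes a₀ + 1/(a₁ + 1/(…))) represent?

9029/1429

Starting at the tail and folding back:
Start with 7.
9 + 1/(7/1) = 9 + 1/7 = 64/7
7 + 1/(64/7) = 7 + 7/64 = 455/64
3 + 1/(455/64) = 3 + 64/455 = 1429/455
6 + 1/(1429/455) = 6 + 455/1429 = 9029/1429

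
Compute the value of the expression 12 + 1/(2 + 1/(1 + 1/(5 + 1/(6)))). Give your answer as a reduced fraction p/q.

1297/105

Compute successive convergents:
a_0 = 12: 12/1
a_1 = 2: 25/2
a_2 = 1: 37/3
a_3 = 5: 210/17
a_4 = 6: 1297/105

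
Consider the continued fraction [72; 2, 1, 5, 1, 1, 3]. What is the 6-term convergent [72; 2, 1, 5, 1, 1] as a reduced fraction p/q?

2677/37

Start with 1.
1 + 1/(1/1) = 1 + 1/1 = 2/1
5 + 1/(2/1) = 5 + 1/2 = 11/2
1 + 1/(11/2) = 1 + 2/11 = 13/11
2 + 1/(13/11) = 2 + 11/13 = 37/13
72 + 1/(37/13) = 72 + 13/37 = 2677/37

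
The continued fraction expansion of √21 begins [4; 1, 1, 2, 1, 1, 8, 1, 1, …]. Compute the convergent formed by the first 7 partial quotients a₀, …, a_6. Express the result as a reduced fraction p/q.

Use the convergent recurrence hₖ = aₖ·hₖ₋₁ + hₖ₋₂ (and likewise for the denominators kₖ):
a_0 = 4: 4/1
a_1 = 1: 5/1
a_2 = 1: 9/2
a_3 = 2: 23/5
a_4 = 1: 32/7
a_5 = 1: 55/12
a_6 = 8: 472/103

472/103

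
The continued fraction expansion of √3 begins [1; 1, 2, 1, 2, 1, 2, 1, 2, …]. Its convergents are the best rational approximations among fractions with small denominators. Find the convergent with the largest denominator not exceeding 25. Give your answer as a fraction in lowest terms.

26/15

a_0 = 1: 1/1  (≤ bound)
a_1 = 1: 2/1  (≤ bound)
a_2 = 2: 5/3  (≤ bound)
a_3 = 1: 7/4  (≤ bound)
a_4 = 2: 19/11  (≤ bound)
a_5 = 1: 26/15  (≤ bound)
a_6 = 2: 71/41  (> 25, stop)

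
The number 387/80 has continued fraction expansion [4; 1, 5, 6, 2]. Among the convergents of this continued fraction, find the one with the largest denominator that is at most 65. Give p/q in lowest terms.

179/37

List convergents until the denominator exceeds the bound:
a_0 = 4: 4/1  (≤ bound)
a_1 = 1: 5/1  (≤ bound)
a_2 = 5: 29/6  (≤ bound)
a_3 = 6: 179/37  (≤ bound)
a_4 = 2: 387/80  (> 65, stop)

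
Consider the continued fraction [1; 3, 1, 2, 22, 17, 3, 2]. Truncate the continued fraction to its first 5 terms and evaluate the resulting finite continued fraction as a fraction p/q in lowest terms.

313/246

Compute successive convergents:
a_0 = 1: 1/1
a_1 = 3: 4/3
a_2 = 1: 5/4
a_3 = 2: 14/11
a_4 = 22: 313/246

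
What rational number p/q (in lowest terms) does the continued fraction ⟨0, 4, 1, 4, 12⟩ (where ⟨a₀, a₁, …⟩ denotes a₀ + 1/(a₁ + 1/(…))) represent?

a_0 = 0: 0/1
a_1 = 4: 1/4
a_2 = 1: 1/5
a_3 = 4: 5/24
a_4 = 12: 61/293

61/293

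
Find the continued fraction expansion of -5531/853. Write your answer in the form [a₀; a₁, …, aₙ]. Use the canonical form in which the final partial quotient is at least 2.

[-7; 1, 1, 15, 3, 2, 1, 2]

-5531 = -7·853 + 440, so a_0 = -7
853 = 1·440 + 413, so a_1 = 1
440 = 1·413 + 27, so a_2 = 1
413 = 15·27 + 8, so a_3 = 15
27 = 3·8 + 3, so a_4 = 3
8 = 2·3 + 2, so a_5 = 2
3 = 1·2 + 1, so a_6 = 1
2 = 2·1 + 0, so a_7 = 2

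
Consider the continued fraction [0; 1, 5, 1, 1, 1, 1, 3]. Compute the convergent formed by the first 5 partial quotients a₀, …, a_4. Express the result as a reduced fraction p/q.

Start with 1.
1 + 1/(1/1) = 1 + 1/1 = 2/1
5 + 1/(2/1) = 5 + 1/2 = 11/2
1 + 1/(11/2) = 1 + 2/11 = 13/11
0 + 1/(13/11) = 0 + 11/13 = 11/13

11/13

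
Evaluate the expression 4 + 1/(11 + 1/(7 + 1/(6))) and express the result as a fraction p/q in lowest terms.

Start with 6.
7 + 1/(6/1) = 7 + 1/6 = 43/6
11 + 1/(43/6) = 11 + 6/43 = 479/43
4 + 1/(479/43) = 4 + 43/479 = 1959/479

1959/479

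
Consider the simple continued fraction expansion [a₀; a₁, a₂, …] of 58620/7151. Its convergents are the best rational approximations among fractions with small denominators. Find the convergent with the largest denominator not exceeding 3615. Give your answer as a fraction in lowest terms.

19969/2436

List convergents until the denominator exceeds the bound:
a_0 = 8: 8/1  (≤ bound)
a_1 = 5: 41/5  (≤ bound)
a_2 = 15: 623/76  (≤ bound)
a_3 = 1: 664/81  (≤ bound)
a_4 = 1: 1287/157  (≤ bound)
a_5 = 14: 18682/2279  (≤ bound)
a_6 = 1: 19969/2436  (≤ bound)
a_7 = 2: 58620/7151  (> 3615, stop)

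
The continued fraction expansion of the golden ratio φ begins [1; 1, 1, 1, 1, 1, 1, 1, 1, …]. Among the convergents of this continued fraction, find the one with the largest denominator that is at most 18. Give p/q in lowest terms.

List convergents until the denominator exceeds the bound:
a_0 = 1: 1/1  (≤ bound)
a_1 = 1: 2/1  (≤ bound)
a_2 = 1: 3/2  (≤ bound)
a_3 = 1: 5/3  (≤ bound)
a_4 = 1: 8/5  (≤ bound)
a_5 = 1: 13/8  (≤ bound)
a_6 = 1: 21/13  (≤ bound)
a_7 = 1: 34/21  (> 18, stop)

21/13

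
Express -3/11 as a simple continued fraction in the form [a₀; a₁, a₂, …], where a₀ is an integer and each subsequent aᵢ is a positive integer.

[-1; 1, 2, 1, 2]

-3 ÷ 11 → quotient -1, remainder 8
11 ÷ 8 → quotient 1, remainder 3
8 ÷ 3 → quotient 2, remainder 2
3 ÷ 2 → quotient 1, remainder 1
2 ÷ 1 → quotient 2, remainder 0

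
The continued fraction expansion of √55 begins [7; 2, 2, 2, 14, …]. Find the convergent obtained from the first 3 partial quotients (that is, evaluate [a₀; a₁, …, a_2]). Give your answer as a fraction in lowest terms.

a_0 = 7: 7/1
a_1 = 2: 15/2
a_2 = 2: 37/5

37/5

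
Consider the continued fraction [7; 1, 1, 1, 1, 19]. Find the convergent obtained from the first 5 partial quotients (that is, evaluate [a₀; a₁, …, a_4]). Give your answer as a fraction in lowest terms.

Work from the innermost term outward:
Start with 1.
1 + 1/(1/1) = 1 + 1/1 = 2/1
1 + 1/(2/1) = 1 + 1/2 = 3/2
1 + 1/(3/2) = 1 + 2/3 = 5/3
7 + 1/(5/3) = 7 + 3/5 = 38/5

38/5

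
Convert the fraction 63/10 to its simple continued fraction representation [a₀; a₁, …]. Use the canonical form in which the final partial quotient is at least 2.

[6; 3, 3]

63 = 6·10 + 3, so a_0 = 6
10 = 3·3 + 1, so a_1 = 3
3 = 3·1 + 0, so a_2 = 3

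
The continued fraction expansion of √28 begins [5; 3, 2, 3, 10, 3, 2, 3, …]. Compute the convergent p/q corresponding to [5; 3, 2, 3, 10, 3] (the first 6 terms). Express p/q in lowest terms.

4048/765

Use the convergent recurrence hₖ = aₖ·hₖ₋₁ + hₖ₋₂ (and likewise for the denominators kₖ):
a_0 = 5: 5/1
a_1 = 3: 16/3
a_2 = 2: 37/7
a_3 = 3: 127/24
a_4 = 10: 1307/247
a_5 = 3: 4048/765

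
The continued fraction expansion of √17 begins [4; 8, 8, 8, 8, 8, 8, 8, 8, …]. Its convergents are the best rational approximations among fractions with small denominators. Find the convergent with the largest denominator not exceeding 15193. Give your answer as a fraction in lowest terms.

a_0 = 4: 4/1  (≤ bound)
a_1 = 8: 33/8  (≤ bound)
a_2 = 8: 268/65  (≤ bound)
a_3 = 8: 2177/528  (≤ bound)
a_4 = 8: 17684/4289  (≤ bound)
a_5 = 8: 143649/34840  (> 15193, stop)

17684/4289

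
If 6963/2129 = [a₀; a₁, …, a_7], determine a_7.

7

Repeatedly divide and take the remainder:
⌊6963/2129⌋ = 3, remainder 576
⌊2129/576⌋ = 3, remainder 401
⌊576/401⌋ = 1, remainder 175
⌊401/175⌋ = 2, remainder 51
⌊175/51⌋ = 3, remainder 22
⌊51/22⌋ = 2, remainder 7
⌊22/7⌋ = 3, remainder 1
⌊7/1⌋ = 7, remainder 0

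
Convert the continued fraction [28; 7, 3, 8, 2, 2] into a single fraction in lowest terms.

a_0 = 28: 28/1
a_1 = 7: 197/7
a_2 = 3: 619/22
a_3 = 8: 5149/183
a_4 = 2: 10917/388
a_5 = 2: 26983/959

26983/959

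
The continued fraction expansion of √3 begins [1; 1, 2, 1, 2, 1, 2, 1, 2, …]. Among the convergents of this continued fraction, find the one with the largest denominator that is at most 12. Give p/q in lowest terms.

19/11

List convergents until the denominator exceeds the bound:
a_0 = 1: 1/1  (≤ bound)
a_1 = 1: 2/1  (≤ bound)
a_2 = 2: 5/3  (≤ bound)
a_3 = 1: 7/4  (≤ bound)
a_4 = 2: 19/11  (≤ bound)
a_5 = 1: 26/15  (> 12, stop)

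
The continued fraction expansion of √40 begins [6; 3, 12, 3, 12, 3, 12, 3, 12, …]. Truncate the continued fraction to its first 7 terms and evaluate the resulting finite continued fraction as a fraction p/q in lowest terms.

337434/53353

Collapse the nested fraction from the inside out:
Start with 12.
3 + 1/(12/1) = 3 + 1/12 = 37/12
12 + 1/(37/12) = 12 + 12/37 = 456/37
3 + 1/(456/37) = 3 + 37/456 = 1405/456
12 + 1/(1405/456) = 12 + 456/1405 = 17316/1405
3 + 1/(17316/1405) = 3 + 1405/17316 = 53353/17316
6 + 1/(53353/17316) = 6 + 17316/53353 = 337434/53353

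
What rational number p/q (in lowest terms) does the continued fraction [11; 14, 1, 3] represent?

653/59

Starting at the tail and folding back:
Start with 3.
1 + 1/(3/1) = 1 + 1/3 = 4/3
14 + 1/(4/3) = 14 + 3/4 = 59/4
11 + 1/(59/4) = 11 + 4/59 = 653/59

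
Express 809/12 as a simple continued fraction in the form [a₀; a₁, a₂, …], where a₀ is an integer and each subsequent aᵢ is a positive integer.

⌊809/12⌋ = 67, remainder 5
⌊12/5⌋ = 2, remainder 2
⌊5/2⌋ = 2, remainder 1
⌊2/1⌋ = 2, remainder 0

[67; 2, 2, 2]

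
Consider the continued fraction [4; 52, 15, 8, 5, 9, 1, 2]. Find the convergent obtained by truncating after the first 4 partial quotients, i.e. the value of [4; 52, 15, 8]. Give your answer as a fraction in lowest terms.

Build up convergents one term at a time:
a_0 = 4: 4/1
a_1 = 52: 209/52
a_2 = 15: 3139/781
a_3 = 8: 25321/6300

25321/6300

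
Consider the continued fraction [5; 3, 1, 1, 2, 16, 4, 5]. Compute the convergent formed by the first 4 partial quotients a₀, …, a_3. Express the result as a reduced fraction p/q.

37/7

Collapse the nested fraction from the inside out:
Start with 1.
1 + 1/(1/1) = 1 + 1/1 = 2/1
3 + 1/(2/1) = 3 + 1/2 = 7/2
5 + 1/(7/2) = 5 + 2/7 = 37/7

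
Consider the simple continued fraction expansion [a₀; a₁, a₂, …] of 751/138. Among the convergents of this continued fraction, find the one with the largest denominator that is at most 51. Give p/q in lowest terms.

234/43

a_0 = 5: 5/1  (≤ bound)
a_1 = 2: 11/2  (≤ bound)
a_2 = 3: 38/7  (≤ bound)
a_3 = 1: 49/9  (≤ bound)
a_4 = 4: 234/43  (≤ bound)
a_5 = 3: 751/138  (> 51, stop)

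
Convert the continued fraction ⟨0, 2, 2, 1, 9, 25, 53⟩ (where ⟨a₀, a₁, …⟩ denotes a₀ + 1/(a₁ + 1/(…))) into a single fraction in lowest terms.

38613/90539

Start with 53.
25 + 1/(53/1) = 25 + 1/53 = 1326/53
9 + 1/(1326/53) = 9 + 53/1326 = 11987/1326
1 + 1/(11987/1326) = 1 + 1326/11987 = 13313/11987
2 + 1/(13313/11987) = 2 + 11987/13313 = 38613/13313
2 + 1/(38613/13313) = 2 + 13313/38613 = 90539/38613
0 + 1/(90539/38613) = 0 + 38613/90539 = 38613/90539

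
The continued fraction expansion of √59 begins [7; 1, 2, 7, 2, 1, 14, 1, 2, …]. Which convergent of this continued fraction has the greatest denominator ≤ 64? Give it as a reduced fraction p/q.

361/47

List convergents until the denominator exceeds the bound:
a_0 = 7: 7/1  (≤ bound)
a_1 = 1: 8/1  (≤ bound)
a_2 = 2: 23/3  (≤ bound)
a_3 = 7: 169/22  (≤ bound)
a_4 = 2: 361/47  (≤ bound)
a_5 = 1: 530/69  (> 64, stop)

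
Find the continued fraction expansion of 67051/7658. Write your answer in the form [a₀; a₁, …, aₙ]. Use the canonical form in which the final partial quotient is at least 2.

Run the Euclidean algorithm, recording each quotient:
67051 ÷ 7658 → quotient 8, remainder 5787
7658 ÷ 5787 → quotient 1, remainder 1871
5787 ÷ 1871 → quotient 3, remainder 174
1871 ÷ 174 → quotient 10, remainder 131
174 ÷ 131 → quotient 1, remainder 43
131 ÷ 43 → quotient 3, remainder 2
43 ÷ 2 → quotient 21, remainder 1
2 ÷ 1 → quotient 2, remainder 0

[8; 1, 3, 10, 1, 3, 21, 2]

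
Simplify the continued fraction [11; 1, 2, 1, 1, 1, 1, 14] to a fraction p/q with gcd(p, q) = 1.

Starting at the tail and folding back:
Start with 14.
1 + 1/(14/1) = 1 + 1/14 = 15/14
1 + 1/(15/14) = 1 + 14/15 = 29/15
1 + 1/(29/15) = 1 + 15/29 = 44/29
1 + 1/(44/29) = 1 + 29/44 = 73/44
2 + 1/(73/44) = 2 + 44/73 = 190/73
1 + 1/(190/73) = 1 + 73/190 = 263/190
11 + 1/(263/190) = 11 + 190/263 = 3083/263

3083/263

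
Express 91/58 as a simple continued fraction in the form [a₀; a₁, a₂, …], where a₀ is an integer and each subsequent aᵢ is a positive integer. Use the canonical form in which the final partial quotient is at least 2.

⌊91/58⌋ = 1, remainder 33
⌊58/33⌋ = 1, remainder 25
⌊33/25⌋ = 1, remainder 8
⌊25/8⌋ = 3, remainder 1
⌊8/1⌋ = 8, remainder 0

[1; 1, 1, 3, 8]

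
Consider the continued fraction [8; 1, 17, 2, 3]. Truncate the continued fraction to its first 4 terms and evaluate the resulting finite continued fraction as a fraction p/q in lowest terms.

331/37

Start with 2.
17 + 1/(2/1) = 17 + 1/2 = 35/2
1 + 1/(35/2) = 1 + 2/35 = 37/35
8 + 1/(37/35) = 8 + 35/37 = 331/37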